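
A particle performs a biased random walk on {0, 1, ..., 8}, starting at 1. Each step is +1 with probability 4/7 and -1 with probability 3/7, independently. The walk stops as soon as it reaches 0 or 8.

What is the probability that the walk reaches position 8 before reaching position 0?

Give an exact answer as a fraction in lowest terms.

Answer: 16384/58975

Derivation:
Biased walk: p = 4/7, q = 3/7, r = q/p = 3/4
Gambler's ruin: P(hit 8 before 0 | start at 1) = (1 - r^a)/(1 - r^N)
r^1 = 3/4; r^8 = 6561/65536
P = (1 - 3/4) / (1 - 6561/65536) = 1/4 / 58975/65536 = 16384/58975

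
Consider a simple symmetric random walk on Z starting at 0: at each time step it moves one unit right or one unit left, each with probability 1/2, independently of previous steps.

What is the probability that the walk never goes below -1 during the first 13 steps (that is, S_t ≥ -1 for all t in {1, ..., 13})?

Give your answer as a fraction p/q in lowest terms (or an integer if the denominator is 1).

Answer: 429/1024

Derivation:
Let f(t,s) = #length-t paths at position s with S_1..S_t all ≥ -1.
f(t,s) = f(t-1,s-1) + f(t-1,s+1) for s ≥ -1; f(t,s) = 0 for s < -1.
t=0: f(0,0)=1
t=1: f(1,-1)=1 f(1,1)=1
t=2: f(2,0)=2 f(2,2)=1
t=3: f(3,-1)=2 f(3,1)=3 f(3,3)=1
t=4: f(4,0)=5 f(4,2)=4 f(4,4)=1
t=5: f(5,-1)=5 f(5,1)=9 f(5,3)=5 f(5,5)=1
t=6: f(6,0)=14 f(6,2)=14 f(6,4)=6 f(6,6)=1
t=7: f(7,-1)=14 f(7,1)=28 f(7,3)=20 f(7,5)=7 f(7,7)=1
t=8: f(8,0)=42 f(8,2)=48 f(8,4)=27 f(8,6)=8 f(8,8)=1
t=9: f(9,-1)=42 f(9,1)=90 f(9,3)=75 f(9,5)=35 f(9,7)=9 f(9,9)=1
t=10: f(10,0)=132 f(10,2)=165 f(10,4)=110 f(10,6)=44 f(10,8)=10 f(10,10)=1
t=11: f(11,-1)=132 f(11,1)=297 f(11,3)=275 f(11,5)=154 f(11,7)=54 f(11,9)=11 f(11,11)=1
t=12: f(12,0)=429 f(12,2)=572 f(12,4)=429 f(12,6)=208 f(12,8)=65 f(12,10)=12 f(12,12)=1
t=13: f(13,-1)=429 f(13,1)=1001 f(13,3)=1001 f(13,5)=637 f(13,7)=273 f(13,9)=77 f(13,11)=13 f(13,13)=1
Σ_s f(13,s) = 3432
P = 3432/8192 = 429/1024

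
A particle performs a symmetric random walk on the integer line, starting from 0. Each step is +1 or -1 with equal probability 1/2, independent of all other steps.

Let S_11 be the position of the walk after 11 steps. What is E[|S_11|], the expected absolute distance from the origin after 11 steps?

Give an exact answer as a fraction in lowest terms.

Answer: 693/256

Derivation:
S_11 takes values m ≡ 1 (mod 2) with |m| ≤ 11; P(S_11=m) = C(11,(11+m)/2)/2^11.
Total paths: 2^11 = 2048
Distribution: P(S=-11)=1/2048, P(S=-9)=11/2048, P(S=-7)=55/2048, P(S=-5)=165/2048, P(S=-3)=330/2048, P(S=-1)=462/2048, P(S=1)=462/2048, P(S=3)=330/2048, P(S=5)=165/2048, P(S=7)=55/2048, P(S=9)=11/2048, P(S=11)=1/2048
E[|S_11|] = Σ_m |m|·P(S_11=m) = 5544/2048 = 693/256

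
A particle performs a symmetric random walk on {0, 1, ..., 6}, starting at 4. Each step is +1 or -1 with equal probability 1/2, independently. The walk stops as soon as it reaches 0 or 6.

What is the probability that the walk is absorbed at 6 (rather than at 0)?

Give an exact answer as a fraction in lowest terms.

Answer: 2/3

Derivation:
Symmetric walk (p = 1/2): the harmonic-function argument gives P(hit 6 before 0 | start at 4) = a/N.
P = 4/6 = 2/3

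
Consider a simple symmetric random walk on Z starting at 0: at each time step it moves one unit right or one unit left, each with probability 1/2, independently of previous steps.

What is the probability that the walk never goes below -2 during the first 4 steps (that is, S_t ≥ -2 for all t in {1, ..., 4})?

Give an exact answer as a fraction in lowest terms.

Answer: 7/8

Derivation:
Let f(t,s) = #length-t paths at position s with S_1..S_t all ≥ -2.
f(t,s) = f(t-1,s-1) + f(t-1,s+1) for s ≥ -2; f(t,s) = 0 for s < -2.
t=0: f(0,0)=1
t=1: f(1,-1)=1 f(1,1)=1
t=2: f(2,-2)=1 f(2,0)=2 f(2,2)=1
t=3: f(3,-1)=3 f(3,1)=3 f(3,3)=1
t=4: f(4,-2)=3 f(4,0)=6 f(4,2)=4 f(4,4)=1
Σ_s f(4,s) = 14
P = 14/16 = 7/8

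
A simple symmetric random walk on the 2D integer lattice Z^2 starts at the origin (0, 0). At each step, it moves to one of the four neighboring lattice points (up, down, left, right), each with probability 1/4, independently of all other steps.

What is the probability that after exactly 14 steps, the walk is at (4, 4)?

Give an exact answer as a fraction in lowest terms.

Answer: 39039/8388608

Derivation:
Let h be the number of horizontal steps (so 14-h are vertical). To end at (4,4) need (h+4)/2 right-steps and ((14-h)+4)/2 up-steps.
Sum over h with 4 ≤ h ≤ 10, h ≡ 0 (mod 2), 14-h ≡ 0 (mod 2):
h=4: C(14,4)·C(4,4)·C(10,7) = 1001·1·120 = 120120
h=6: C(14,6)·C(6,5)·C(8,6) = 3003·6·28 = 504504
h=8: C(14,8)·C(8,6)·C(6,5) = 3003·28·6 = 504504
h=10: C(14,10)·C(10,7)·C(4,4) = 1001·120·1 = 120120
Total favorable: 1249248
Total paths: 4^14 = 268435456
P = 1249248/268435456 = 39039/8388608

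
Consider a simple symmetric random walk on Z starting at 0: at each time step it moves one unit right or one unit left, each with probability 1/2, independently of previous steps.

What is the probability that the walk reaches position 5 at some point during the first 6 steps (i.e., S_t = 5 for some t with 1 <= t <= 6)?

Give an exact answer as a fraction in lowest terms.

Answer: 1/32

Derivation:
Count via complement. Let g(t,s) = #length-t paths at position s with S_1..S_t all ≠ 5.
g(t,s) = g(t-1,s-1) + g(t-1,s+1) for s ≠ 5; g(t,5) = 0.
t=0: g(0,0)=1
t=1: g(1,-1)=1 g(1,1)=1
t=2: g(2,-2)=1 g(2,0)=2 g(2,2)=1
t=3: g(3,-3)=1 g(3,-1)=3 g(3,1)=3 g(3,3)=1
t=4: g(4,-4)=1 g(4,-2)=4 g(4,0)=6 g(4,2)=4 g(4,4)=1
t=5: g(5,-5)=1 g(5,-3)=5 g(5,-1)=10 g(5,1)=10 g(5,3)=5
t=6: g(6,-6)=1 g(6,-4)=6 g(6,-2)=15 g(6,0)=20 g(6,2)=15 g(6,4)=5
Paths never hitting 5: Σ_s g(6,s) = 62
Paths hitting 5: 2^6 - 62 = 2
P = 2/64 = 1/32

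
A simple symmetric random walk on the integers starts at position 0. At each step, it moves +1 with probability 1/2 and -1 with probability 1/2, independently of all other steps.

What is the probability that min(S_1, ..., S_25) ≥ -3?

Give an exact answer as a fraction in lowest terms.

Answer: 2414425/4194304

Derivation:
Let f(t,s) = #length-t paths at position s with S_1..S_t all ≥ -3.
f(t,s) = f(t-1,s-1) + f(t-1,s+1) for s ≥ -3; f(t,s) = 0 for s < -3.
t=0: f(0,0)=1
t=1: f(1,-1)=1 f(1,1)=1
t=2: f(2,-2)=1 f(2,0)=2 f(2,2)=1
t=3: f(3,-3)=1 f(3,-1)=3 f(3,1)=3 f(3,3)=1
t=4: f(4,-2)=4 f(4,0)=6 f(4,2)=4 f(4,4)=1
t=5: f(5,-3)=4 f(5,-1)=10 f(5,1)=10 f(5,3)=5 f(5,5)=1
t=6: f(6,-2)=14 f(6,0)=20 f(6,2)=15 f(6,4)=6 f(6,6)=1
t=7: f(7,-3)=14 f(7,-1)=34 f(7,1)=35 f(7,3)=21 f(7,5)=7 f(7,7)=1
t=8: f(8,-2)=48 f(8,0)=69 f(8,2)=56 f(8,4)=28 f(8,6)=8 f(8,8)=1
t=9: f(9,-3)=48 f(9,-1)=117 f(9,1)=125 f(9,3)=84 f(9,5)=36 f(9,7)=9 f(9,9)=1
t=10: f(10,-2)=165 f(10,0)=242 f(10,2)=209 f(10,4)=120 f(10,6)=45 f(10,8)=10 f(10,10)=1
t=11: f(11,-3)=165 f(11,-1)=407 f(11,1)=451 f(11,3)=329 f(11,5)=165 f(11,7)=55 f(11,9)=11 f(11,11)=1
t=12: f(12,-2)=572 f(12,0)=858 f(12,2)=780 f(12,4)=494 f(12,6)=220 f(12,8)=66 f(12,10)=12 f(12,12)=1
t=13: f(13,-3)=572 f(13,-1)=1430 f(13,1)=1638 f(13,3)=1274 f(13,5)=714 f(13,7)=286 f(13,9)=78 f(13,11)=13 f(13,13)=1
t=14: f(14,-2)=2002 f(14,0)=3068 f(14,2)=2912 f(14,4)=1988 f(14,6)=1000 f(14,8)=364 f(14,10)=91 f(14,12)=14 f(14,14)=1
t=15: f(15,-3)=2002 f(15,-1)=5070 f(15,1)=5980 f(15,3)=4900 f(15,5)=2988 f(15,7)=1364 f(15,9)=455 f(15,11)=105 f(15,13)=15 f(15,15)=1
t=16: f(16,-2)=7072 f(16,0)=11050 f(16,2)=10880 f(16,4)=7888 f(16,6)=4352 f(16,8)=1819 f(16,10)=560 f(16,12)=120 f(16,14)=16 f(16,16)=1
t=17: f(17,-3)=7072 f(17,-1)=18122 f(17,1)=21930 f(17,3)=18768 f(17,5)=12240 f(17,7)=6171 f(17,9)=2379 f(17,11)=680 f(17,13)=136 f(17,15)=17 f(17,17)=1
t=18: f(18,-2)=25194 f(18,0)=40052 f(18,2)=40698 f(18,4)=31008 f(18,6)=18411 f(18,8)=8550 f(18,10)=3059 f(18,12)=816 f(18,14)=153 f(18,16)=18 f(18,18)=1
t=19: f(19,-3)=25194 f(19,-1)=65246 f(19,1)=80750 f(19,3)=71706 f(19,5)=49419 f(19,7)=26961 f(19,9)=11609 f(19,11)=3875 f(19,13)=969 f(19,15)=171 f(19,17)=19 f(19,19)=1
t=20: f(20,-2)=90440 f(20,0)=145996 f(20,2)=152456 f(20,4)=121125 f(20,6)=76380 f(20,8)=38570 f(20,10)=15484 f(20,12)=4844 f(20,14)=1140 f(20,16)=190 f(20,18)=20 f(20,20)=1
t=21: f(21,-3)=90440 f(21,-1)=236436 f(21,1)=298452 f(21,3)=273581 f(21,5)=197505 f(21,7)=114950 f(21,9)=54054 f(21,11)=20328 f(21,13)=5984 f(21,15)=1330 f(21,17)=210 f(21,19)=21 f(21,21)=1
t=22: f(22,-2)=326876 f(22,0)=534888 f(22,2)=572033 f(22,4)=471086 f(22,6)=312455 f(22,8)=169004 f(22,10)=74382 f(22,12)=26312 f(22,14)=7314 f(22,16)=1540 f(22,18)=231 f(22,20)=22 f(22,22)=1
t=23: f(23,-3)=326876 f(23,-1)=861764 f(23,1)=1106921 f(23,3)=1043119 f(23,5)=783541 f(23,7)=481459 f(23,9)=243386 f(23,11)=100694 f(23,13)=33626 f(23,15)=8854 f(23,17)=1771 f(23,19)=253 f(23,21)=23 f(23,23)=1
t=24: f(24,-2)=1188640 f(24,0)=1968685 f(24,2)=2150040 f(24,4)=1826660 f(24,6)=1265000 f(24,8)=724845 f(24,10)=344080 f(24,12)=134320 f(24,14)=42480 f(24,16)=10625 f(24,18)=2024 f(24,20)=276 f(24,22)=24 f(24,24)=1
t=25: f(25,-3)=1188640 f(25,-1)=3157325 f(25,1)=4118725 f(25,3)=3976700 f(25,5)=3091660 f(25,7)=1989845 f(25,9)=1068925 f(25,11)=478400 f(25,13)=176800 f(25,15)=53105 f(25,17)=12649 f(25,19)=2300 f(25,21)=300 f(25,23)=25 f(25,25)=1
Σ_s f(25,s) = 19315400
P = 19315400/33554432 = 2414425/4194304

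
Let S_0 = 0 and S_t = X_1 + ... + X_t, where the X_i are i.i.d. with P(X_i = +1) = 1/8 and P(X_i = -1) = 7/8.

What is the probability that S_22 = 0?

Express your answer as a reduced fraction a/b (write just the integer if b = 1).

To be at 0 after 22 steps: need exactly 11 steps of +1 and 11 of -1.
Number of such sequences: C(22,11) = 705432
Each has probability (1/8)^11 · (7/8)^11 = 1977326743/73786976294838206464
P = 705432 · 1977326743/73786976294838206464 = 174358694870997/9223372036854775808

Answer: 174358694870997/9223372036854775808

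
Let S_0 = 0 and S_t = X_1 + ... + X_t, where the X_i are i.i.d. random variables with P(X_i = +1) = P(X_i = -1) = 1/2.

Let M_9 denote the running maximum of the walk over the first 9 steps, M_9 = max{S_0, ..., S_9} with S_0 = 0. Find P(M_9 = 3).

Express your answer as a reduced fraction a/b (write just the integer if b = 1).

Answer: 21/128

Derivation:
Let M_9 = max(S_0,...,S_9). Use the reflection principle: for j ≥ 1, #{paths with M_9 ≥ j} = #{S_9 ≥ j} + #{S_9 ≥ j+1}.
By reflection, #{M_9 ≥ 3} = #{S_9 ≥ 3} + #{S_9 ≥ 4} = 130 + 46 = 176.
#{M_9 ≥ 4} = #{S_9 ≥ 4} + #{S_9 ≥ 5} = 46 + 46 = 92.
#{M_9 = 3} = 176 - 92 = 84.
P(M_9 = 3) = 84/512 = 21/128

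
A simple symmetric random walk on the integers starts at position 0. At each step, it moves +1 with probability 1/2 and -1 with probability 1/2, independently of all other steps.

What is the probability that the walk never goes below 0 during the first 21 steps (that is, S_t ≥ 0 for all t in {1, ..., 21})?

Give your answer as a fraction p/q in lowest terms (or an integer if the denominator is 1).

Answer: 88179/524288

Derivation:
Let f(t,s) = #length-t paths at position s with S_1..S_t all ≥ 0.
f(t,s) = f(t-1,s-1) + f(t-1,s+1) for s ≥ 0; f(t,s) = 0 for s < 0.
t=0: f(0,0)=1
t=1: f(1,1)=1
t=2: f(2,0)=1 f(2,2)=1
t=3: f(3,1)=2 f(3,3)=1
t=4: f(4,0)=2 f(4,2)=3 f(4,4)=1
t=5: f(5,1)=5 f(5,3)=4 f(5,5)=1
t=6: f(6,0)=5 f(6,2)=9 f(6,4)=5 f(6,6)=1
t=7: f(7,1)=14 f(7,3)=14 f(7,5)=6 f(7,7)=1
t=8: f(8,0)=14 f(8,2)=28 f(8,4)=20 f(8,6)=7 f(8,8)=1
t=9: f(9,1)=42 f(9,3)=48 f(9,5)=27 f(9,7)=8 f(9,9)=1
t=10: f(10,0)=42 f(10,2)=90 f(10,4)=75 f(10,6)=35 f(10,8)=9 f(10,10)=1
t=11: f(11,1)=132 f(11,3)=165 f(11,5)=110 f(11,7)=44 f(11,9)=10 f(11,11)=1
t=12: f(12,0)=132 f(12,2)=297 f(12,4)=275 f(12,6)=154 f(12,8)=54 f(12,10)=11 f(12,12)=1
t=13: f(13,1)=429 f(13,3)=572 f(13,5)=429 f(13,7)=208 f(13,9)=65 f(13,11)=12 f(13,13)=1
t=14: f(14,0)=429 f(14,2)=1001 f(14,4)=1001 f(14,6)=637 f(14,8)=273 f(14,10)=77 f(14,12)=13 f(14,14)=1
t=15: f(15,1)=1430 f(15,3)=2002 f(15,5)=1638 f(15,7)=910 f(15,9)=350 f(15,11)=90 f(15,13)=14 f(15,15)=1
t=16: f(16,0)=1430 f(16,2)=3432 f(16,4)=3640 f(16,6)=2548 f(16,8)=1260 f(16,10)=440 f(16,12)=104 f(16,14)=15 f(16,16)=1
t=17: f(17,1)=4862 f(17,3)=7072 f(17,5)=6188 f(17,7)=3808 f(17,9)=1700 f(17,11)=544 f(17,13)=119 f(17,15)=16 f(17,17)=1
t=18: f(18,0)=4862 f(18,2)=11934 f(18,4)=13260 f(18,6)=9996 f(18,8)=5508 f(18,10)=2244 f(18,12)=663 f(18,14)=135 f(18,16)=17 f(18,18)=1
t=19: f(19,1)=16796 f(19,3)=25194 f(19,5)=23256 f(19,7)=15504 f(19,9)=7752 f(19,11)=2907 f(19,13)=798 f(19,15)=152 f(19,17)=18 f(19,19)=1
t=20: f(20,0)=16796 f(20,2)=41990 f(20,4)=48450 f(20,6)=38760 f(20,8)=23256 f(20,10)=10659 f(20,12)=3705 f(20,14)=950 f(20,16)=170 f(20,18)=19 f(20,20)=1
t=21: f(21,1)=58786 f(21,3)=90440 f(21,5)=87210 f(21,7)=62016 f(21,9)=33915 f(21,11)=14364 f(21,13)=4655 f(21,15)=1120 f(21,17)=189 f(21,19)=20 f(21,21)=1
Σ_s f(21,s) = 352716
P = 352716/2097152 = 88179/524288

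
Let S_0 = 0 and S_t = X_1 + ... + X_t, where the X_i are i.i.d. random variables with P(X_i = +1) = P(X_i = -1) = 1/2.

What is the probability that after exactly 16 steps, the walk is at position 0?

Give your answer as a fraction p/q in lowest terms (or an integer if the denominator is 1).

Answer: 6435/32768

Derivation:
To return to 0 after 16 steps: need exactly 8 steps of +1 and 8 of -1.
Favorable paths: C(16,8) = 12870
Total paths: 2^16 = 65536
P = 12870/65536 = 6435/32768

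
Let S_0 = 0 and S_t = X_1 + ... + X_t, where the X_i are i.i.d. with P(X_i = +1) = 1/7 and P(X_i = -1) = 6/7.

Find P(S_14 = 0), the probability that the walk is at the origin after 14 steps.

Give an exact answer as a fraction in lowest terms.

Answer: 960740352/678223072849

Derivation:
To be at 0 after 14 steps: need exactly 7 steps of +1 and 7 of -1.
Number of such sequences: C(14,7) = 3432
Each has probability (1/7)^7 · (6/7)^7 = 279936/678223072849
P = 3432 · 279936/678223072849 = 960740352/678223072849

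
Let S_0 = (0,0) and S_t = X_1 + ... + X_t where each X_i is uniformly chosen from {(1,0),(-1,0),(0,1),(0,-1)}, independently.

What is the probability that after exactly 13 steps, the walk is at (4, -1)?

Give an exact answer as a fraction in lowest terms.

Answer: 920205/67108864

Derivation:
Let h be the number of horizontal steps (so 13-h are vertical). To end at (4,-1) need (h+4)/2 right-steps and ((13-h)-1)/2 up-steps.
Sum over h with 4 ≤ h ≤ 12, h ≡ 0 (mod 2), 13-h ≡ 1 (mod 2):
h=4: C(13,4)·C(4,4)·C(9,4) = 715·1·126 = 90090
h=6: C(13,6)·C(6,5)·C(7,3) = 1716·6·35 = 360360
h=8: C(13,8)·C(8,6)·C(5,2) = 1287·28·10 = 360360
h=10: C(13,10)·C(10,7)·C(3,1) = 286·120·3 = 102960
h=12: C(13,12)·C(12,8)·C(1,0) = 13·495·1 = 6435
Total favorable: 920205
Total paths: 4^13 = 67108864
P = 920205/67108864 = 920205/67108864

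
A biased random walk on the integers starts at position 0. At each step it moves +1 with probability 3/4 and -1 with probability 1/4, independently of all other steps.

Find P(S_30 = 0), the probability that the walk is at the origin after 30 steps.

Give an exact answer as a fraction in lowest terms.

To be at 0 after 30 steps: need exactly 15 steps of +1 and 15 of -1.
Number of such sequences: C(30,15) = 155117520
Each has probability (3/4)^15 · (1/4)^15 = 14348907/1152921504606846976
P = 155117520 · 14348907/1152921504606846976 = 139110429284415/72057594037927936

Answer: 139110429284415/72057594037927936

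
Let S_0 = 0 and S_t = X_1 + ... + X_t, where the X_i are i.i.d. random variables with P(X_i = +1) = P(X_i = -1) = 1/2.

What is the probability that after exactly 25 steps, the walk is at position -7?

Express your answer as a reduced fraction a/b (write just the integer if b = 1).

Answer: 2042975/33554432

Derivation:
To reach position -7 after 25 steps: need 9 steps of +1 and 16 of -1.
Favorable paths: C(25,9) = 2042975
Total paths: 2^25 = 33554432
P = 2042975/33554432 = 2042975/33554432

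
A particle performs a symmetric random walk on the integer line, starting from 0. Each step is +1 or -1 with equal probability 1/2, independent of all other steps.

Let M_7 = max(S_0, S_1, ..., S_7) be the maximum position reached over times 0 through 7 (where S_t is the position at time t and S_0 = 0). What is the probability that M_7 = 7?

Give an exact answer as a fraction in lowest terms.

Answer: 1/128

Derivation:
Let M_7 = max(S_0,...,S_7). Use the reflection principle: for j ≥ 1, #{paths with M_7 ≥ j} = #{S_7 ≥ j} + #{S_7 ≥ j+1}.
By reflection, #{M_7 ≥ 7} = #{S_7 ≥ 7} + #{S_7 ≥ 8} = 1 + 0 = 1.
#{M_7 ≥ 8} = #{S_7 ≥ 8} + #{S_7 ≥ 9} = 0 + 0 = 0.
#{M_7 = 7} = 1 - 0 = 1.
P(M_7 = 7) = 1/128 = 1/128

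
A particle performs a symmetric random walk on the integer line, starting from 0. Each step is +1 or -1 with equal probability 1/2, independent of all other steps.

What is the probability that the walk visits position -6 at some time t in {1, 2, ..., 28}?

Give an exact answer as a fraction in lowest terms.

Answer: 35558423/134217728

Derivation:
Count via complement. Let g(t,s) = #length-t paths at position s with S_1..S_t all ≠ -6.
g(t,s) = g(t-1,s-1) + g(t-1,s+1) for s ≠ -6; g(t,-6) = 0.
t=0: g(0,0)=1
t=1: g(1,-1)=1 g(1,1)=1
t=2: g(2,-2)=1 g(2,0)=2 g(2,2)=1
t=3: g(3,-3)=1 g(3,-1)=3 g(3,1)=3 g(3,3)=1
t=4: g(4,-4)=1 g(4,-2)=4 g(4,0)=6 g(4,2)=4 g(4,4)=1
t=5: g(5,-5)=1 g(5,-3)=5 g(5,-1)=10 g(5,1)=10 g(5,3)=5 g(5,5)=1
t=6: g(6,-4)=6 g(6,-2)=15 g(6,0)=20 g(6,2)=15 g(6,4)=6 g(6,6)=1
t=7: g(7,-5)=6 g(7,-3)=21 g(7,-1)=35 g(7,1)=35 g(7,3)=21 g(7,5)=7 g(7,7)=1
t=8: g(8,-4)=27 g(8,-2)=56 g(8,0)=70 g(8,2)=56 g(8,4)=28 g(8,6)=8 g(8,8)=1
t=9: g(9,-5)=27 g(9,-3)=83 g(9,-1)=126 g(9,1)=126 g(9,3)=84 g(9,5)=36 g(9,7)=9 g(9,9)=1
t=10: g(10,-4)=110 g(10,-2)=209 g(10,0)=252 g(10,2)=210 g(10,4)=120 g(10,6)=45 g(10,8)=10 g(10,10)=1
t=11: g(11,-5)=110 g(11,-3)=319 g(11,-1)=461 g(11,1)=462 g(11,3)=330 g(11,5)=165 g(11,7)=55 g(11,9)=11 g(11,11)=1
t=12: g(12,-4)=429 g(12,-2)=780 g(12,0)=923 g(12,2)=792 g(12,4)=495 g(12,6)=220 g(12,8)=66 g(12,10)=12 g(12,12)=1
t=13: g(13,-5)=429 g(13,-3)=1209 g(13,-1)=1703 g(13,1)=1715 g(13,3)=1287 g(13,5)=715 g(13,7)=286 g(13,9)=78 g(13,11)=13 g(13,13)=1
t=14: g(14,-4)=1638 g(14,-2)=2912 g(14,0)=3418 g(14,2)=3002 g(14,4)=2002 g(14,6)=1001 g(14,8)=364 g(14,10)=91 g(14,12)=14 g(14,14)=1
t=15: g(15,-5)=1638 g(15,-3)=4550 g(15,-1)=6330 g(15,1)=6420 g(15,3)=5004 g(15,5)=3003 g(15,7)=1365 g(15,9)=455 g(15,11)=105 g(15,13)=15 g(15,15)=1
t=16: g(16,-4)=6188 g(16,-2)=10880 g(16,0)=12750 g(16,2)=11424 g(16,4)=8007 g(16,6)=4368 g(16,8)=1820 g(16,10)=560 g(16,12)=120 g(16,14)=16 g(16,16)=1
t=17: g(17,-5)=6188 g(17,-3)=17068 g(17,-1)=23630 g(17,1)=24174 g(17,3)=19431 g(17,5)=12375 g(17,7)=6188 g(17,9)=2380 g(17,11)=680 g(17,13)=136 g(17,15)=17 g(17,17)=1
t=18: g(18,-4)=23256 g(18,-2)=40698 g(18,0)=47804 g(18,2)=43605 g(18,4)=31806 g(18,6)=18563 g(18,8)=8568 g(18,10)=3060 g(18,12)=816 g(18,14)=153 g(18,16)=18 g(18,18)=1
t=19: g(19,-5)=23256 g(19,-3)=63954 g(19,-1)=88502 g(19,1)=91409 g(19,3)=75411 g(19,5)=50369 g(19,7)=27131 g(19,9)=11628 g(19,11)=3876 g(19,13)=969 g(19,15)=171 g(19,17)=19 g(19,19)=1
t=20: g(20,-4)=87210 g(20,-2)=152456 g(20,0)=179911 g(20,2)=166820 g(20,4)=125780 g(20,6)=77500 g(20,8)=38759 g(20,10)=15504 g(20,12)=4845 g(20,14)=1140 g(20,16)=190 g(20,18)=20 g(20,20)=1
t=21: g(21,-5)=87210 g(21,-3)=239666 g(21,-1)=332367 g(21,1)=346731 g(21,3)=292600 g(21,5)=203280 g(21,7)=116259 g(21,9)=54263 g(21,11)=20349 g(21,13)=5985 g(21,15)=1330 g(21,17)=210 g(21,19)=21 g(21,21)=1
t=22: g(22,-4)=326876 g(22,-2)=572033 g(22,0)=679098 g(22,2)=639331 g(22,4)=495880 g(22,6)=319539 g(22,8)=170522 g(22,10)=74612 g(22,12)=26334 g(22,14)=7315 g(22,16)=1540 g(22,18)=231 g(22,20)=22 g(22,22)=1
t=23: g(23,-5)=326876 g(23,-3)=898909 g(23,-1)=1251131 g(23,1)=1318429 g(23,3)=1135211 g(23,5)=815419 g(23,7)=490061 g(23,9)=245134 g(23,11)=100946 g(23,13)=33649 g(23,15)=8855 g(23,17)=1771 g(23,19)=253 g(23,21)=23 g(23,23)=1
t=24: g(24,-4)=1225785 g(24,-2)=2150040 g(24,0)=2569560 g(24,2)=2453640 g(24,4)=1950630 g(24,6)=1305480 g(24,8)=735195 g(24,10)=346080 g(24,12)=134595 g(24,14)=42504 g(24,16)=10626 g(24,18)=2024 g(24,20)=276 g(24,22)=24 g(24,24)=1
t=25: g(25,-5)=1225785 g(25,-3)=3375825 g(25,-1)=4719600 g(25,1)=5023200 g(25,3)=4404270 g(25,5)=3256110 g(25,7)=2040675 g(25,9)=1081275 g(25,11)=480675 g(25,13)=177099 g(25,15)=53130 g(25,17)=12650 g(25,19)=2300 g(25,21)=300 g(25,23)=25 g(25,25)=1
t=26: g(26,-4)=4601610 g(26,-2)=8095425 g(26,0)=9742800 g(26,2)=9427470 g(26,4)=7660380 g(26,6)=5296785 g(26,8)=3121950 g(26,10)=1561950 g(26,12)=657774 g(26,14)=230229 g(26,16)=65780 g(26,18)=14950 g(26,20)=2600 g(26,22)=325 g(26,24)=26 g(26,26)=1
t=27: g(27,-5)=4601610 g(27,-3)=12697035 g(27,-1)=17838225 g(27,1)=19170270 g(27,3)=17087850 g(27,5)=12957165 g(27,7)=8418735 g(27,9)=4683900 g(27,11)=2219724 g(27,13)=888003 g(27,15)=296009 g(27,17)=80730 g(27,19)=17550 g(27,21)=2925 g(27,23)=351 g(27,25)=27 g(27,27)=1
t=28: g(28,-4)=17298645 g(28,-2)=30535260 g(28,0)=37008495 g(28,2)=36258120 g(28,4)=30045015 g(28,6)=21375900 g(28,8)=13102635 g(28,10)=6903624 g(28,12)=3107727 g(28,14)=1184012 g(28,16)=376739 g(28,18)=98280 g(28,20)=20475 g(28,22)=3276 g(28,24)=378 g(28,26)=28 g(28,28)=1
Paths never hitting -6: Σ_s g(28,s) = 197318610
Paths hitting -6: 2^28 - 197318610 = 71116846
P = 71116846/268435456 = 35558423/134217728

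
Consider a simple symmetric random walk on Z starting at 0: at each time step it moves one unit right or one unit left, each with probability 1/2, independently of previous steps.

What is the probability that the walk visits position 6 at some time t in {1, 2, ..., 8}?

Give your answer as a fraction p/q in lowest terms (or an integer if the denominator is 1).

Answer: 5/128

Derivation:
Count via complement. Let g(t,s) = #length-t paths at position s with S_1..S_t all ≠ 6.
g(t,s) = g(t-1,s-1) + g(t-1,s+1) for s ≠ 6; g(t,6) = 0.
t=0: g(0,0)=1
t=1: g(1,-1)=1 g(1,1)=1
t=2: g(2,-2)=1 g(2,0)=2 g(2,2)=1
t=3: g(3,-3)=1 g(3,-1)=3 g(3,1)=3 g(3,3)=1
t=4: g(4,-4)=1 g(4,-2)=4 g(4,0)=6 g(4,2)=4 g(4,4)=1
t=5: g(5,-5)=1 g(5,-3)=5 g(5,-1)=10 g(5,1)=10 g(5,3)=5 g(5,5)=1
t=6: g(6,-6)=1 g(6,-4)=6 g(6,-2)=15 g(6,0)=20 g(6,2)=15 g(6,4)=6
t=7: g(7,-7)=1 g(7,-5)=7 g(7,-3)=21 g(7,-1)=35 g(7,1)=35 g(7,3)=21 g(7,5)=6
t=8: g(8,-8)=1 g(8,-6)=8 g(8,-4)=28 g(8,-2)=56 g(8,0)=70 g(8,2)=56 g(8,4)=27
Paths never hitting 6: Σ_s g(8,s) = 246
Paths hitting 6: 2^8 - 246 = 10
P = 10/256 = 5/128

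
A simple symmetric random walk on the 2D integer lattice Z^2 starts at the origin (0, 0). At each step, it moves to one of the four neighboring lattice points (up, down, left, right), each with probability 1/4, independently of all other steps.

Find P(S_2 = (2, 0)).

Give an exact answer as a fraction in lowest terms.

Let h be the number of horizontal steps (so 2-h are vertical). To end at (2,0) need (h+2)/2 right-steps and ((2-h)+0)/2 up-steps.
Sum over h with 2 ≤ h ≤ 2, h ≡ 0 (mod 2), 2-h ≡ 0 (mod 2):
h=2: C(2,2)·C(2,2)·C(0,0) = 1·1·1 = 1
Total favorable: 1
Total paths: 4^2 = 16
P = 1/16 = 1/16

Answer: 1/16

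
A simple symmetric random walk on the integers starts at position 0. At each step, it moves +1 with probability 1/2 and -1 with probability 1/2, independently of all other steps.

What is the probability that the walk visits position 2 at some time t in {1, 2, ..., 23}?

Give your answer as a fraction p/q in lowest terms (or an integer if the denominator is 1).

Count via complement. Let g(t,s) = #length-t paths at position s with S_1..S_t all ≠ 2.
g(t,s) = g(t-1,s-1) + g(t-1,s+1) for s ≠ 2; g(t,2) = 0.
t=0: g(0,0)=1
t=1: g(1,-1)=1 g(1,1)=1
t=2: g(2,-2)=1 g(2,0)=2
t=3: g(3,-3)=1 g(3,-1)=3 g(3,1)=2
t=4: g(4,-4)=1 g(4,-2)=4 g(4,0)=5
t=5: g(5,-5)=1 g(5,-3)=5 g(5,-1)=9 g(5,1)=5
t=6: g(6,-6)=1 g(6,-4)=6 g(6,-2)=14 g(6,0)=14
t=7: g(7,-7)=1 g(7,-5)=7 g(7,-3)=20 g(7,-1)=28 g(7,1)=14
t=8: g(8,-8)=1 g(8,-6)=8 g(8,-4)=27 g(8,-2)=48 g(8,0)=42
t=9: g(9,-9)=1 g(9,-7)=9 g(9,-5)=35 g(9,-3)=75 g(9,-1)=90 g(9,1)=42
t=10: g(10,-10)=1 g(10,-8)=10 g(10,-6)=44 g(10,-4)=110 g(10,-2)=165 g(10,0)=132
t=11: g(11,-11)=1 g(11,-9)=11 g(11,-7)=54 g(11,-5)=154 g(11,-3)=275 g(11,-1)=297 g(11,1)=132
t=12: g(12,-12)=1 g(12,-10)=12 g(12,-8)=65 g(12,-6)=208 g(12,-4)=429 g(12,-2)=572 g(12,0)=429
t=13: g(13,-13)=1 g(13,-11)=13 g(13,-9)=77 g(13,-7)=273 g(13,-5)=637 g(13,-3)=1001 g(13,-1)=1001 g(13,1)=429
t=14: g(14,-14)=1 g(14,-12)=14 g(14,-10)=90 g(14,-8)=350 g(14,-6)=910 g(14,-4)=1638 g(14,-2)=2002 g(14,0)=1430
t=15: g(15,-15)=1 g(15,-13)=15 g(15,-11)=104 g(15,-9)=440 g(15,-7)=1260 g(15,-5)=2548 g(15,-3)=3640 g(15,-1)=3432 g(15,1)=1430
t=16: g(16,-16)=1 g(16,-14)=16 g(16,-12)=119 g(16,-10)=544 g(16,-8)=1700 g(16,-6)=3808 g(16,-4)=6188 g(16,-2)=7072 g(16,0)=4862
t=17: g(17,-17)=1 g(17,-15)=17 g(17,-13)=135 g(17,-11)=663 g(17,-9)=2244 g(17,-7)=5508 g(17,-5)=9996 g(17,-3)=13260 g(17,-1)=11934 g(17,1)=4862
t=18: g(18,-18)=1 g(18,-16)=18 g(18,-14)=152 g(18,-12)=798 g(18,-10)=2907 g(18,-8)=7752 g(18,-6)=15504 g(18,-4)=23256 g(18,-2)=25194 g(18,0)=16796
t=19: g(19,-19)=1 g(19,-17)=19 g(19,-15)=170 g(19,-13)=950 g(19,-11)=3705 g(19,-9)=10659 g(19,-7)=23256 g(19,-5)=38760 g(19,-3)=48450 g(19,-1)=41990 g(19,1)=16796
t=20: g(20,-20)=1 g(20,-18)=20 g(20,-16)=189 g(20,-14)=1120 g(20,-12)=4655 g(20,-10)=14364 g(20,-8)=33915 g(20,-6)=62016 g(20,-4)=87210 g(20,-2)=90440 g(20,0)=58786
t=21: g(21,-21)=1 g(21,-19)=21 g(21,-17)=209 g(21,-15)=1309 g(21,-13)=5775 g(21,-11)=19019 g(21,-9)=48279 g(21,-7)=95931 g(21,-5)=149226 g(21,-3)=177650 g(21,-1)=149226 g(21,1)=58786
t=22: g(22,-22)=1 g(22,-20)=22 g(22,-18)=230 g(22,-16)=1518 g(22,-14)=7084 g(22,-12)=24794 g(22,-10)=67298 g(22,-8)=144210 g(22,-6)=245157 g(22,-4)=326876 g(22,-2)=326876 g(22,0)=208012
t=23: g(23,-23)=1 g(23,-21)=23 g(23,-19)=252 g(23,-17)=1748 g(23,-15)=8602 g(23,-13)=31878 g(23,-11)=92092 g(23,-9)=211508 g(23,-7)=389367 g(23,-5)=572033 g(23,-3)=653752 g(23,-1)=534888 g(23,1)=208012
Paths never hitting 2: Σ_s g(23,s) = 2704156
Paths hitting 2: 2^23 - 2704156 = 5684452
P = 5684452/8388608 = 1421113/2097152

Answer: 1421113/2097152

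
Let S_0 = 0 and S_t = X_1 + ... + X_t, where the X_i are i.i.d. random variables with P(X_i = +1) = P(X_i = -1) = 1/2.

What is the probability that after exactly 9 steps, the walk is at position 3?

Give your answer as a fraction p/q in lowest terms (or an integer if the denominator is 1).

Answer: 21/128

Derivation:
To reach position 3 after 9 steps: need 6 steps of +1 and 3 of -1.
Favorable paths: C(9,6) = 84
Total paths: 2^9 = 512
P = 84/512 = 21/128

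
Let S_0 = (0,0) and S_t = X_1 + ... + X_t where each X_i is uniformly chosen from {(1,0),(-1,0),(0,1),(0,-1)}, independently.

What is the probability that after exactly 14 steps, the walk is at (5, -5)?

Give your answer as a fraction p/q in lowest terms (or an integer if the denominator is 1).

Let h be the number of horizontal steps (so 14-h are vertical). To end at (5,-5) need (h+5)/2 right-steps and ((14-h)-5)/2 up-steps.
Sum over h with 5 ≤ h ≤ 9, h ≡ 1 (mod 2), 14-h ≡ 1 (mod 2):
h=5: C(14,5)·C(5,5)·C(9,2) = 2002·1·36 = 72072
h=7: C(14,7)·C(7,6)·C(7,1) = 3432·7·7 = 168168
h=9: C(14,9)·C(9,7)·C(5,0) = 2002·36·1 = 72072
Total favorable: 312312
Total paths: 4^14 = 268435456
P = 312312/268435456 = 39039/33554432

Answer: 39039/33554432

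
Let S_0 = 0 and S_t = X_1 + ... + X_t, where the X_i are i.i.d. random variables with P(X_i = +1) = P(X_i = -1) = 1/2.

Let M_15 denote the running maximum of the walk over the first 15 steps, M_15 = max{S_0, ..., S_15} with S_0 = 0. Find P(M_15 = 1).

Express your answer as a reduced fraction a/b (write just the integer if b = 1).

Let M_15 = max(S_0,...,S_15). Use the reflection principle: for j ≥ 1, #{paths with M_15 ≥ j} = #{S_15 ≥ j} + #{S_15 ≥ j+1}.
By reflection, #{M_15 ≥ 1} = #{S_15 ≥ 1} + #{S_15 ≥ 2} = 16384 + 9949 = 26333.
#{M_15 ≥ 2} = #{S_15 ≥ 2} + #{S_15 ≥ 3} = 9949 + 9949 = 19898.
#{M_15 = 1} = 26333 - 19898 = 6435.
P(M_15 = 1) = 6435/32768 = 6435/32768

Answer: 6435/32768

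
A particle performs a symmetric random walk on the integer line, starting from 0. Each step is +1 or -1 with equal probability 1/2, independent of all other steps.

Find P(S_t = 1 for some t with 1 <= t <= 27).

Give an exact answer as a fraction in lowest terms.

Answer: 28539857/33554432

Derivation:
Count via complement. Let g(t,s) = #length-t paths at position s with S_1..S_t all ≠ 1.
g(t,s) = g(t-1,s-1) + g(t-1,s+1) for s ≠ 1; g(t,1) = 0.
t=0: g(0,0)=1
t=1: g(1,-1)=1
t=2: g(2,-2)=1 g(2,0)=1
t=3: g(3,-3)=1 g(3,-1)=2
t=4: g(4,-4)=1 g(4,-2)=3 g(4,0)=2
t=5: g(5,-5)=1 g(5,-3)=4 g(5,-1)=5
t=6: g(6,-6)=1 g(6,-4)=5 g(6,-2)=9 g(6,0)=5
t=7: g(7,-7)=1 g(7,-5)=6 g(7,-3)=14 g(7,-1)=14
t=8: g(8,-8)=1 g(8,-6)=7 g(8,-4)=20 g(8,-2)=28 g(8,0)=14
t=9: g(9,-9)=1 g(9,-7)=8 g(9,-5)=27 g(9,-3)=48 g(9,-1)=42
t=10: g(10,-10)=1 g(10,-8)=9 g(10,-6)=35 g(10,-4)=75 g(10,-2)=90 g(10,0)=42
t=11: g(11,-11)=1 g(11,-9)=10 g(11,-7)=44 g(11,-5)=110 g(11,-3)=165 g(11,-1)=132
t=12: g(12,-12)=1 g(12,-10)=11 g(12,-8)=54 g(12,-6)=154 g(12,-4)=275 g(12,-2)=297 g(12,0)=132
t=13: g(13,-13)=1 g(13,-11)=12 g(13,-9)=65 g(13,-7)=208 g(13,-5)=429 g(13,-3)=572 g(13,-1)=429
t=14: g(14,-14)=1 g(14,-12)=13 g(14,-10)=77 g(14,-8)=273 g(14,-6)=637 g(14,-4)=1001 g(14,-2)=1001 g(14,0)=429
t=15: g(15,-15)=1 g(15,-13)=14 g(15,-11)=90 g(15,-9)=350 g(15,-7)=910 g(15,-5)=1638 g(15,-3)=2002 g(15,-1)=1430
t=16: g(16,-16)=1 g(16,-14)=15 g(16,-12)=104 g(16,-10)=440 g(16,-8)=1260 g(16,-6)=2548 g(16,-4)=3640 g(16,-2)=3432 g(16,0)=1430
t=17: g(17,-17)=1 g(17,-15)=16 g(17,-13)=119 g(17,-11)=544 g(17,-9)=1700 g(17,-7)=3808 g(17,-5)=6188 g(17,-3)=7072 g(17,-1)=4862
t=18: g(18,-18)=1 g(18,-16)=17 g(18,-14)=135 g(18,-12)=663 g(18,-10)=2244 g(18,-8)=5508 g(18,-6)=9996 g(18,-4)=13260 g(18,-2)=11934 g(18,0)=4862
t=19: g(19,-19)=1 g(19,-17)=18 g(19,-15)=152 g(19,-13)=798 g(19,-11)=2907 g(19,-9)=7752 g(19,-7)=15504 g(19,-5)=23256 g(19,-3)=25194 g(19,-1)=16796
t=20: g(20,-20)=1 g(20,-18)=19 g(20,-16)=170 g(20,-14)=950 g(20,-12)=3705 g(20,-10)=10659 g(20,-8)=23256 g(20,-6)=38760 g(20,-4)=48450 g(20,-2)=41990 g(20,0)=16796
t=21: g(21,-21)=1 g(21,-19)=20 g(21,-17)=189 g(21,-15)=1120 g(21,-13)=4655 g(21,-11)=14364 g(21,-9)=33915 g(21,-7)=62016 g(21,-5)=87210 g(21,-3)=90440 g(21,-1)=58786
t=22: g(22,-22)=1 g(22,-20)=21 g(22,-18)=209 g(22,-16)=1309 g(22,-14)=5775 g(22,-12)=19019 g(22,-10)=48279 g(22,-8)=95931 g(22,-6)=149226 g(22,-4)=177650 g(22,-2)=149226 g(22,0)=58786
t=23: g(23,-23)=1 g(23,-21)=22 g(23,-19)=230 g(23,-17)=1518 g(23,-15)=7084 g(23,-13)=24794 g(23,-11)=67298 g(23,-9)=144210 g(23,-7)=245157 g(23,-5)=326876 g(23,-3)=326876 g(23,-1)=208012
t=24: g(24,-24)=1 g(24,-22)=23 g(24,-20)=252 g(24,-18)=1748 g(24,-16)=8602 g(24,-14)=31878 g(24,-12)=92092 g(24,-10)=211508 g(24,-8)=389367 g(24,-6)=572033 g(24,-4)=653752 g(24,-2)=534888 g(24,0)=208012
t=25: g(25,-25)=1 g(25,-23)=24 g(25,-21)=275 g(25,-19)=2000 g(25,-17)=10350 g(25,-15)=40480 g(25,-13)=123970 g(25,-11)=303600 g(25,-9)=600875 g(25,-7)=961400 g(25,-5)=1225785 g(25,-3)=1188640 g(25,-1)=742900
t=26: g(26,-26)=1 g(26,-24)=25 g(26,-22)=299 g(26,-20)=2275 g(26,-18)=12350 g(26,-16)=50830 g(26,-14)=164450 g(26,-12)=427570 g(26,-10)=904475 g(26,-8)=1562275 g(26,-6)=2187185 g(26,-4)=2414425 g(26,-2)=1931540 g(26,0)=742900
t=27: g(27,-27)=1 g(27,-25)=26 g(27,-23)=324 g(27,-21)=2574 g(27,-19)=14625 g(27,-17)=63180 g(27,-15)=215280 g(27,-13)=592020 g(27,-11)=1332045 g(27,-9)=2466750 g(27,-7)=3749460 g(27,-5)=4601610 g(27,-3)=4345965 g(27,-1)=2674440
Paths never hitting 1: Σ_s g(27,s) = 20058300
Paths hitting 1: 2^27 - 20058300 = 114159428
P = 114159428/134217728 = 28539857/33554432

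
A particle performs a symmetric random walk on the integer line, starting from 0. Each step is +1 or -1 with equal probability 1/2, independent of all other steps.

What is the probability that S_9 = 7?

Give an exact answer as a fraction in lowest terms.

To reach position 7 after 9 steps: need 8 steps of +1 and 1 of -1.
Favorable paths: C(9,8) = 9
Total paths: 2^9 = 512
P = 9/512 = 9/512

Answer: 9/512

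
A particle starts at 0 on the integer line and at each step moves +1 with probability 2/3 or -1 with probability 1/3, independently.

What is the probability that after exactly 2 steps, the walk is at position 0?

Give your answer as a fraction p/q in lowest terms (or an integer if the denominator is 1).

To be at 0 after 2 steps: need exactly 1 step of +1 and 1 of -1.
Number of such sequences: C(2,1) = 2
Each has probability (2/3)^1 · (1/3)^1 = 2/9
P = 2 · 2/9 = 4/9

Answer: 4/9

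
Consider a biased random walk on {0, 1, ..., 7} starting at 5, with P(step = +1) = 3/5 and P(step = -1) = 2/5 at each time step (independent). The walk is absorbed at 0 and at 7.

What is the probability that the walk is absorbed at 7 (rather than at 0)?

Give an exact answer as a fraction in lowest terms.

Biased walk: p = 3/5, q = 2/5, r = q/p = 2/3
Gambler's ruin: P(hit 7 before 0 | start at 5) = (1 - r^a)/(1 - r^N)
r^5 = 32/243; r^7 = 128/2187
P = (1 - 32/243) / (1 - 128/2187) = 211/243 / 2059/2187 = 1899/2059

Answer: 1899/2059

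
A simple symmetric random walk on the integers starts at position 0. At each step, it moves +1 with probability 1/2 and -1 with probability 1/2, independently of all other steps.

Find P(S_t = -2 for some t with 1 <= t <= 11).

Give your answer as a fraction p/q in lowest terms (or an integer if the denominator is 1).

Answer: 281/512

Derivation:
Count via complement. Let g(t,s) = #length-t paths at position s with S_1..S_t all ≠ -2.
g(t,s) = g(t-1,s-1) + g(t-1,s+1) for s ≠ -2; g(t,-2) = 0.
t=0: g(0,0)=1
t=1: g(1,-1)=1 g(1,1)=1
t=2: g(2,0)=2 g(2,2)=1
t=3: g(3,-1)=2 g(3,1)=3 g(3,3)=1
t=4: g(4,0)=5 g(4,2)=4 g(4,4)=1
t=5: g(5,-1)=5 g(5,1)=9 g(5,3)=5 g(5,5)=1
t=6: g(6,0)=14 g(6,2)=14 g(6,4)=6 g(6,6)=1
t=7: g(7,-1)=14 g(7,1)=28 g(7,3)=20 g(7,5)=7 g(7,7)=1
t=8: g(8,0)=42 g(8,2)=48 g(8,4)=27 g(8,6)=8 g(8,8)=1
t=9: g(9,-1)=42 g(9,1)=90 g(9,3)=75 g(9,5)=35 g(9,7)=9 g(9,9)=1
t=10: g(10,0)=132 g(10,2)=165 g(10,4)=110 g(10,6)=44 g(10,8)=10 g(10,10)=1
t=11: g(11,-1)=132 g(11,1)=297 g(11,3)=275 g(11,5)=154 g(11,7)=54 g(11,9)=11 g(11,11)=1
Paths never hitting -2: Σ_s g(11,s) = 924
Paths hitting -2: 2^11 - 924 = 1124
P = 1124/2048 = 281/512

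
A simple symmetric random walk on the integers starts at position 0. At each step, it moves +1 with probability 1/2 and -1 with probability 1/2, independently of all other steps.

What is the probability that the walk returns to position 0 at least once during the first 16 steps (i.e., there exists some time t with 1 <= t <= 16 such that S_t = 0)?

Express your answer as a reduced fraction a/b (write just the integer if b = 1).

Count via complement. Let g(t,s) = #length-t paths at position s with S_1..S_t all ≠ 0.
g(t,s) = g(t-1,s-1) + g(t-1,s+1) for s ≠ 0; g(t,0) = 0.
t=0: g(0,0)=1
t=1: g(1,-1)=1 g(1,1)=1
t=2: g(2,-2)=1 g(2,2)=1
t=3: g(3,-3)=1 g(3,-1)=1 g(3,1)=1 g(3,3)=1
t=4: g(4,-4)=1 g(4,-2)=2 g(4,2)=2 g(4,4)=1
t=5: g(5,-5)=1 g(5,-3)=3 g(5,-1)=2 g(5,1)=2 g(5,3)=3 g(5,5)=1
t=6: g(6,-6)=1 g(6,-4)=4 g(6,-2)=5 g(6,2)=5 g(6,4)=4 g(6,6)=1
t=7: g(7,-7)=1 g(7,-5)=5 g(7,-3)=9 g(7,-1)=5 g(7,1)=5 g(7,3)=9 g(7,5)=5 g(7,7)=1
t=8: g(8,-8)=1 g(8,-6)=6 g(8,-4)=14 g(8,-2)=14 g(8,2)=14 g(8,4)=14 g(8,6)=6 g(8,8)=1
t=9: g(9,-9)=1 g(9,-7)=7 g(9,-5)=20 g(9,-3)=28 g(9,-1)=14 g(9,1)=14 g(9,3)=28 g(9,5)=20 g(9,7)=7 g(9,9)=1
t=10: g(10,-10)=1 g(10,-8)=8 g(10,-6)=27 g(10,-4)=48 g(10,-2)=42 g(10,2)=42 g(10,4)=48 g(10,6)=27 g(10,8)=8 g(10,10)=1
t=11: g(11,-11)=1 g(11,-9)=9 g(11,-7)=35 g(11,-5)=75 g(11,-3)=90 g(11,-1)=42 g(11,1)=42 g(11,3)=90 g(11,5)=75 g(11,7)=35 g(11,9)=9 g(11,11)=1
t=12: g(12,-12)=1 g(12,-10)=10 g(12,-8)=44 g(12,-6)=110 g(12,-4)=165 g(12,-2)=132 g(12,2)=132 g(12,4)=165 g(12,6)=110 g(12,8)=44 g(12,10)=10 g(12,12)=1
t=13: g(13,-13)=1 g(13,-11)=11 g(13,-9)=54 g(13,-7)=154 g(13,-5)=275 g(13,-3)=297 g(13,-1)=132 g(13,1)=132 g(13,3)=297 g(13,5)=275 g(13,7)=154 g(13,9)=54 g(13,11)=11 g(13,13)=1
t=14: g(14,-14)=1 g(14,-12)=12 g(14,-10)=65 g(14,-8)=208 g(14,-6)=429 g(14,-4)=572 g(14,-2)=429 g(14,2)=429 g(14,4)=572 g(14,6)=429 g(14,8)=208 g(14,10)=65 g(14,12)=12 g(14,14)=1
t=15: g(15,-15)=1 g(15,-13)=13 g(15,-11)=77 g(15,-9)=273 g(15,-7)=637 g(15,-5)=1001 g(15,-3)=1001 g(15,-1)=429 g(15,1)=429 g(15,3)=1001 g(15,5)=1001 g(15,7)=637 g(15,9)=273 g(15,11)=77 g(15,13)=13 g(15,15)=1
t=16: g(16,-16)=1 g(16,-14)=14 g(16,-12)=90 g(16,-10)=350 g(16,-8)=910 g(16,-6)=1638 g(16,-4)=2002 g(16,-2)=1430 g(16,2)=1430 g(16,4)=2002 g(16,6)=1638 g(16,8)=910 g(16,10)=350 g(16,12)=90 g(16,14)=14 g(16,16)=1
Paths never hitting 0: Σ_s g(16,s) = 12870
Paths hitting 0: 2^16 - 12870 = 52666
P = 52666/65536 = 26333/32768

Answer: 26333/32768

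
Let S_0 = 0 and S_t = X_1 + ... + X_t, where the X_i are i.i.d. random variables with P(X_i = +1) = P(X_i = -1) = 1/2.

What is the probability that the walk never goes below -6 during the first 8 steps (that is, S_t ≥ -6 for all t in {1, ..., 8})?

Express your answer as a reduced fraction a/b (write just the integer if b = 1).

Answer: 127/128

Derivation:
Let f(t,s) = #length-t paths at position s with S_1..S_t all ≥ -6.
f(t,s) = f(t-1,s-1) + f(t-1,s+1) for s ≥ -6; f(t,s) = 0 for s < -6.
t=0: f(0,0)=1
t=1: f(1,-1)=1 f(1,1)=1
t=2: f(2,-2)=1 f(2,0)=2 f(2,2)=1
t=3: f(3,-3)=1 f(3,-1)=3 f(3,1)=3 f(3,3)=1
t=4: f(4,-4)=1 f(4,-2)=4 f(4,0)=6 f(4,2)=4 f(4,4)=1
t=5: f(5,-5)=1 f(5,-3)=5 f(5,-1)=10 f(5,1)=10 f(5,3)=5 f(5,5)=1
t=6: f(6,-6)=1 f(6,-4)=6 f(6,-2)=15 f(6,0)=20 f(6,2)=15 f(6,4)=6 f(6,6)=1
t=7: f(7,-5)=7 f(7,-3)=21 f(7,-1)=35 f(7,1)=35 f(7,3)=21 f(7,5)=7 f(7,7)=1
t=8: f(8,-6)=7 f(8,-4)=28 f(8,-2)=56 f(8,0)=70 f(8,2)=56 f(8,4)=28 f(8,6)=8 f(8,8)=1
Σ_s f(8,s) = 254
P = 254/256 = 127/128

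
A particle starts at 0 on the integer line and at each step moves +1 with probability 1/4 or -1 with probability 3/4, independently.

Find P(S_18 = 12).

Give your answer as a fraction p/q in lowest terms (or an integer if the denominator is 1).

To reach position 12 after 18 steps: need 15 steps of +1 and 3 steps of -1.
Number of such sequences: C(18,15) = 816
Each has probability (1/4)^15 · (3/4)^3 = 27/68719476736
P = 816 · 27/68719476736 = 1377/4294967296

Answer: 1377/4294967296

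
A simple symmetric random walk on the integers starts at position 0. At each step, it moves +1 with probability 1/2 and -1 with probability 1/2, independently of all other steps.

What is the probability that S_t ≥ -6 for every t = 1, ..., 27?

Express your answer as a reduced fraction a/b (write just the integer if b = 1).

Answer: 109396395/134217728

Derivation:
Let f(t,s) = #length-t paths at position s with S_1..S_t all ≥ -6.
f(t,s) = f(t-1,s-1) + f(t-1,s+1) for s ≥ -6; f(t,s) = 0 for s < -6.
t=0: f(0,0)=1
t=1: f(1,-1)=1 f(1,1)=1
t=2: f(2,-2)=1 f(2,0)=2 f(2,2)=1
t=3: f(3,-3)=1 f(3,-1)=3 f(3,1)=3 f(3,3)=1
t=4: f(4,-4)=1 f(4,-2)=4 f(4,0)=6 f(4,2)=4 f(4,4)=1
t=5: f(5,-5)=1 f(5,-3)=5 f(5,-1)=10 f(5,1)=10 f(5,3)=5 f(5,5)=1
t=6: f(6,-6)=1 f(6,-4)=6 f(6,-2)=15 f(6,0)=20 f(6,2)=15 f(6,4)=6 f(6,6)=1
t=7: f(7,-5)=7 f(7,-3)=21 f(7,-1)=35 f(7,1)=35 f(7,3)=21 f(7,5)=7 f(7,7)=1
t=8: f(8,-6)=7 f(8,-4)=28 f(8,-2)=56 f(8,0)=70 f(8,2)=56 f(8,4)=28 f(8,6)=8 f(8,8)=1
t=9: f(9,-5)=35 f(9,-3)=84 f(9,-1)=126 f(9,1)=126 f(9,3)=84 f(9,5)=36 f(9,7)=9 f(9,9)=1
t=10: f(10,-6)=35 f(10,-4)=119 f(10,-2)=210 f(10,0)=252 f(10,2)=210 f(10,4)=120 f(10,6)=45 f(10,8)=10 f(10,10)=1
t=11: f(11,-5)=154 f(11,-3)=329 f(11,-1)=462 f(11,1)=462 f(11,3)=330 f(11,5)=165 f(11,7)=55 f(11,9)=11 f(11,11)=1
t=12: f(12,-6)=154 f(12,-4)=483 f(12,-2)=791 f(12,0)=924 f(12,2)=792 f(12,4)=495 f(12,6)=220 f(12,8)=66 f(12,10)=12 f(12,12)=1
t=13: f(13,-5)=637 f(13,-3)=1274 f(13,-1)=1715 f(13,1)=1716 f(13,3)=1287 f(13,5)=715 f(13,7)=286 f(13,9)=78 f(13,11)=13 f(13,13)=1
t=14: f(14,-6)=637 f(14,-4)=1911 f(14,-2)=2989 f(14,0)=3431 f(14,2)=3003 f(14,4)=2002 f(14,6)=1001 f(14,8)=364 f(14,10)=91 f(14,12)=14 f(14,14)=1
t=15: f(15,-5)=2548 f(15,-3)=4900 f(15,-1)=6420 f(15,1)=6434 f(15,3)=5005 f(15,5)=3003 f(15,7)=1365 f(15,9)=455 f(15,11)=105 f(15,13)=15 f(15,15)=1
t=16: f(16,-6)=2548 f(16,-4)=7448 f(16,-2)=11320 f(16,0)=12854 f(16,2)=11439 f(16,4)=8008 f(16,6)=4368 f(16,8)=1820 f(16,10)=560 f(16,12)=120 f(16,14)=16 f(16,16)=1
t=17: f(17,-5)=9996 f(17,-3)=18768 f(17,-1)=24174 f(17,1)=24293 f(17,3)=19447 f(17,5)=12376 f(17,7)=6188 f(17,9)=2380 f(17,11)=680 f(17,13)=136 f(17,15)=17 f(17,17)=1
t=18: f(18,-6)=9996 f(18,-4)=28764 f(18,-2)=42942 f(18,0)=48467 f(18,2)=43740 f(18,4)=31823 f(18,6)=18564 f(18,8)=8568 f(18,10)=3060 f(18,12)=816 f(18,14)=153 f(18,16)=18 f(18,18)=1
t=19: f(19,-5)=38760 f(19,-3)=71706 f(19,-1)=91409 f(19,1)=92207 f(19,3)=75563 f(19,5)=50387 f(19,7)=27132 f(19,9)=11628 f(19,11)=3876 f(19,13)=969 f(19,15)=171 f(19,17)=19 f(19,19)=1
t=20: f(20,-6)=38760 f(20,-4)=110466 f(20,-2)=163115 f(20,0)=183616 f(20,2)=167770 f(20,4)=125950 f(20,6)=77519 f(20,8)=38760 f(20,10)=15504 f(20,12)=4845 f(20,14)=1140 f(20,16)=190 f(20,18)=20 f(20,20)=1
t=21: f(21,-5)=149226 f(21,-3)=273581 f(21,-1)=346731 f(21,1)=351386 f(21,3)=293720 f(21,5)=203469 f(21,7)=116279 f(21,9)=54264 f(21,11)=20349 f(21,13)=5985 f(21,15)=1330 f(21,17)=210 f(21,19)=21 f(21,21)=1
t=22: f(22,-6)=149226 f(22,-4)=422807 f(22,-2)=620312 f(22,0)=698117 f(22,2)=645106 f(22,4)=497189 f(22,6)=319748 f(22,8)=170543 f(22,10)=74613 f(22,12)=26334 f(22,14)=7315 f(22,16)=1540 f(22,18)=231 f(22,20)=22 f(22,22)=1
t=23: f(23,-5)=572033 f(23,-3)=1043119 f(23,-1)=1318429 f(23,1)=1343223 f(23,3)=1142295 f(23,5)=816937 f(23,7)=490291 f(23,9)=245156 f(23,11)=100947 f(23,13)=33649 f(23,15)=8855 f(23,17)=1771 f(23,19)=253 f(23,21)=23 f(23,23)=1
t=24: f(24,-6)=572033 f(24,-4)=1615152 f(24,-2)=2361548 f(24,0)=2661652 f(24,2)=2485518 f(24,4)=1959232 f(24,6)=1307228 f(24,8)=735447 f(24,10)=346103 f(24,12)=134596 f(24,14)=42504 f(24,16)=10626 f(24,18)=2024 f(24,20)=276 f(24,22)=24 f(24,24)=1
t=25: f(25,-5)=2187185 f(25,-3)=3976700 f(25,-1)=5023200 f(25,1)=5147170 f(25,3)=4444750 f(25,5)=3266460 f(25,7)=2042675 f(25,9)=1081550 f(25,11)=480699 f(25,13)=177100 f(25,15)=53130 f(25,17)=12650 f(25,19)=2300 f(25,21)=300 f(25,23)=25 f(25,25)=1
t=26: f(26,-6)=2187185 f(26,-4)=6163885 f(26,-2)=8999900 f(26,0)=10170370 f(26,2)=9591920 f(26,4)=7711210 f(26,6)=5309135 f(26,8)=3124225 f(26,10)=1562249 f(26,12)=657799 f(26,14)=230230 f(26,16)=65780 f(26,18)=14950 f(26,20)=2600 f(26,22)=325 f(26,24)=26 f(26,26)=1
t=27: f(27,-5)=8351070 f(27,-3)=15163785 f(27,-1)=19170270 f(27,1)=19762290 f(27,3)=17303130 f(27,5)=13020345 f(27,7)=8433360 f(27,9)=4686474 f(27,11)=2220048 f(27,13)=888029 f(27,15)=296010 f(27,17)=80730 f(27,19)=17550 f(27,21)=2925 f(27,23)=351 f(27,25)=27 f(27,27)=1
Σ_s f(27,s) = 109396395
P = 109396395/134217728 = 109396395/134217728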